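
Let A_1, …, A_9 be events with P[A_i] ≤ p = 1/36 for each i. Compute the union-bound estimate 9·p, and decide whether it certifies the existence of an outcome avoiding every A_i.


Union bound: P[∪_{i=1}^{9} A_i] ≤ Σ_i P[A_i] ≤ 9·p = 9·(1/36) = 1/4.
Numerically: 1/4 ≈ 0.25000.
Is 1/4 < 1? YES.
Since P[∪ A_i] ≤ 1/4 < 1, the complement has P[∩ A_i^c] ≥ 1 − 1/4 = 3/4 > 0, so some outcome avoids every A_i.

9·p = 1/4 ≈ 0.25000; existence CERTIFIED by the union bound.


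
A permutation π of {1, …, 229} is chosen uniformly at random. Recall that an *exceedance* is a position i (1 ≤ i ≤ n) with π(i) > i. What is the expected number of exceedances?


Write X = Σ_{i=1}^{229} X_i, where X_i = 1_{π(i) > i}.
For each fixed i, π(i) is uniform over {1, …, 229} (marginal of a uniform permutation), so P[π(i) > i] = (n − i)/n. Summing: Σ_{i=1}^{229} (n − i)/n = (0 + 1 + … + 228)/229 = 229(229 − 1)/(2·229) = (229 − 1)/2.
Hence E[X] = Σ_{i=1}^{229} (229 − i)/229 = 114 ≈ 114.00000.

E[X] = 114 = 114.00000.


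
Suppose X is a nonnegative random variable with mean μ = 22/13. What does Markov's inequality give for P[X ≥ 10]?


μ = E[X] = 22/13, a = 10.
Markov: P[X ≥ 10] ≤ μ/a = (22/13)/10 = 11/65.
Numerically: ≈ 0.16923.
(Since a = 10 > μ = 1.69231, the bound 11/65 is < 1 and informative.)

P[X ≥ 10] ≤ 11/65 ≈ 0.16923.


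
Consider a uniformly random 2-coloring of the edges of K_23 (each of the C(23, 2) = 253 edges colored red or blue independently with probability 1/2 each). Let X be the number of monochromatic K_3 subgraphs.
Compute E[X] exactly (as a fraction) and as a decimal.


Let X = Σ_S X_S over the C(23, 3) = 1771 subsets S of size 3, where X_S = 1 if the K_3 on S is monochromatic.
For a fixed S, the K_3 on S has C(3, 2) = 3 edges. P[all 3 edges red] = (1/2)^3, and likewise for blue, so P[monochromatic] = 2·(1/2)^3 = 2^{1 − 3} = 1/4.
By linearity of expectation: E[X] = C(23, 3) · 2^{1 − 3} = 1771 · 1/4 = 1771/4.
Numerically: E[X] ≈ 442.7500.

E[X] = C(23,3)·2^(1−C(3,2)) = 1771/4 ≈ 442.7500.


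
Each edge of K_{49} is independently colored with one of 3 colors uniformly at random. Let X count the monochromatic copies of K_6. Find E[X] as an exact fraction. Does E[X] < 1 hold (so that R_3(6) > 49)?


E[X] = C(49, 6) · 3^{1 − 15} = 13983816 · 3^{−14} = 13983816/4782969.
As a reduced fraction: E[X] = 4661272/1594323 ≈ 2.924.
Is E[X] < 1? NO.
Since E[X] ≥ 1, the first-moment bound is inconclusive at n = 49; it does NOT by itself certify R_3(6) > 49.

E[X] = 4661272/1594323 ≈ 2.924; E[X] ≥ 1; first-moment method inconclusive here.


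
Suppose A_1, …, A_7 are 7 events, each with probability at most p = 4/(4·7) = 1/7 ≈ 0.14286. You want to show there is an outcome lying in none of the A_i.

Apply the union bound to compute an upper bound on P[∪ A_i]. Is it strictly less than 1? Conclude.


Union bound: P[∪_{i=1}^{7} A_i] ≤ Σ_i P[A_i] ≤ 7·p = 7·(1/7) = 1.
Numerically: 1 ≈ 1.00000.
Is 1 < 1? NO.
Since the bound 1 is ≥ 1, the union bound is uninformative here; it does NOT by itself certify existence.

7·p = 1 ≈ 1.00000; existence NOT certified by the union bound.


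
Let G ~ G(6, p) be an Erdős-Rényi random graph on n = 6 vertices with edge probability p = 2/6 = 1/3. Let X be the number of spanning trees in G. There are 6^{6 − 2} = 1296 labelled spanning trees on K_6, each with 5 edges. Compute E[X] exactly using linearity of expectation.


K_6 has 6^{6 − 2} = 1296 labelled spanning trees.
For each such spanning tree H, let X_H = 1 if all 5 edges of H are present in G. Then P[X_H = 1] = p^{5} = (1/3)^{5} = 1/243.
Summing the indicators: E[X] = Σ_H E[X_H] = 1296 · p^{5} = 1296 · 1/243 = 16/3.
Numerically: E[X] ≈ 5.33333.

E[X] = 1296 · (1/3)^{5} = 16/3 ≈ 5.33333.


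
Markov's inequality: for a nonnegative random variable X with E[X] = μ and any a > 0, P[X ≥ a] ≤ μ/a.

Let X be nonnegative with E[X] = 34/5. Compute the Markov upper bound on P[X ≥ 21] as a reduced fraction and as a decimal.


μ = E[X] = 34/5, a = 21.
Markov: P[X ≥ 21] ≤ μ/a = (34/5)/21 = 34/105.
Numerically: ≈ 0.323810.
(Since a = 21 > μ = 6.800000, the bound 34/105 is < 1 and informative.)

P[X ≥ 21] ≤ 34/105 ≈ 0.323810.


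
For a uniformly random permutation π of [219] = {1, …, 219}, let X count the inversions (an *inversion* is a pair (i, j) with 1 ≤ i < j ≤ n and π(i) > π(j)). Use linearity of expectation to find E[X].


Write X = Σ X_I over the C(219, 2) = 23871 pairs i < j, with X_I the indicator of one inversion.
There are 23871 indicators.
For each fixed pair i < j, the values π(i) and π(j) are two distinct elements of {1, …, 219} in uniformly random order; by symmetry P[π(i) > π(j)] = 1/2.
By linearity: E[X] = 23871 · (1/2) = C(219, 2) · (1/2) = 23871/2 = 23871/2 ≈ 11935.500000.

E[X] = 23871/2 = 11935.500000.


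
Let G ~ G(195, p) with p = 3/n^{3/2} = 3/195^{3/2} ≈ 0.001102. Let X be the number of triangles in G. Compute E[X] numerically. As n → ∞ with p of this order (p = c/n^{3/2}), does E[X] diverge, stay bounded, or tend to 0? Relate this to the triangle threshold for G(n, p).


Number of potential triangles: C(195, 3) = 1216865.
Each occurs with probability p³ ≈ (0.001102)³ ≈ 1.337236e-09.
By linearity: E[X] = C(195, 3)·p³ ≈ 1216865 · 1.337236e-09 ≈ 0.0016.
Since α = 3/2 > 1, p = c/n^{3/2} = o(1/n) is below the triangle threshold p ~ 1/n. Asymptotically E[X] ~ (c³/6)·n^{3(1−α)} = (3³/6)·n^{-1.5} → 0, so by Markov's inequality G has no triangles w.h.p.

E[X] ≈ 0.0016; in regime p = Θ(1/n^{3/2}) E[X] tends to 0 (below the triangle threshold p ~ 1/n).


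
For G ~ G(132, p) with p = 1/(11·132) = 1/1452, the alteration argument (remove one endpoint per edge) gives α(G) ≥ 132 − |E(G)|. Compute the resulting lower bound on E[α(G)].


E[|E(G)|] = C(132, 2)·p = 8646 · (1/1452) = 131/22.
E[α(G)] ≥ n − E[|E(G)|] = 132 − 131/22 = 2773/22.
Numerically: ≈ 126.04545.
(This is only a lower bound; the true E[α(G)] may be larger.)

E[α(G)] ≥ 2773/22 ≈ 126.04545.


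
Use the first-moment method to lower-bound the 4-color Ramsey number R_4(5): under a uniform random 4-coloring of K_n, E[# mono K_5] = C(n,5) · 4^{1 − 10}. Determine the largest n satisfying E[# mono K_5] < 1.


We need C(n, 5) · 4^{1 − 10} < 1, i.e. C(n, 5) < 4^{10 − 1} = 262144.
Check values of n near the boundary:
  n = 30: C(30, 5) = 142506; 142506 < 262144? YES
  n = 31: C(31, 5) = 169911; 169911 < 262144? YES
  n = 32: C(32, 5) = 201376; 201376 < 262144? YES
  n = 33: C(33, 5) = 237336; 237336 < 262144? YES
  n = 34: C(34, 5) = 278256; 278256 < 262144? NO
  n = 35: C(35, 5) = 324632; 324632 < 262144? NO
The largest n with C(n, 5) < 262144 is n = 33 (where E[X] = 29667/32768 ≈ 0.9054). Hence R_4(5) > 33, i.e. R_4(5) ≥ 34.

Largest n = 33; hence R_4(5) > 33.


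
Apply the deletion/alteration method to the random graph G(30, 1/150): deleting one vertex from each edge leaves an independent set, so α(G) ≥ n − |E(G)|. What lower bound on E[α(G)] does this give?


E[|E(G)|] = C(30, 2)·p = 435 · (1/150) = 29/10.
E[α(G)] ≥ n − E[|E(G)|] = 30 − 29/10 = 271/10.
Numerically: ≈ 27.1000.
(This is only a lower bound; the true E[α(G)] may be larger.)

E[α(G)] ≥ 271/10 ≈ 27.1000.


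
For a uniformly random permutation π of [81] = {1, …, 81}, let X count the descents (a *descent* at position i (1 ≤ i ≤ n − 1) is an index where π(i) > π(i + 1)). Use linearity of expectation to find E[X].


Write X = Σ X_I over i = 1, …, 80, with X_I the indicator of one descent.
There are 80 indicators.
For each fixed i, the pair (π(i), π(i+1)) is a uniformly random ordered pair of distinct values from {1, …, 81}; by symmetry P[π(i) > π(i+1)] = 1/2.
By linearity: E[X] = 80 · (1/2) = (81 − 1) · (1/2) = 40 ≈ 40.00000.

E[X] = 40 = 40.00000.


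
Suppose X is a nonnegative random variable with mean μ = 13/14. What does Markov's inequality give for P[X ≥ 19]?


μ = E[X] = 13/14, a = 19.
Markov: P[X ≥ 19] ≤ μ/a = (13/14)/19 = 13/266.
Numerically: ≈ 0.04887.
(Since a = 19 > μ = 0.92857, the bound 13/266 is < 1 and informative.)

P[X ≥ 19] ≤ 13/266 ≈ 0.04887.


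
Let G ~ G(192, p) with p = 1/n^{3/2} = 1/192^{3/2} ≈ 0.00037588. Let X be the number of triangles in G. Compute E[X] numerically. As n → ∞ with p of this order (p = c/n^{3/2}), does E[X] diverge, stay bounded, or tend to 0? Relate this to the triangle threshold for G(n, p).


Number of potential triangles: C(192, 3) = 1161280.
Each occurs with probability p³ ≈ (0.00037588)³ ≈ 5.3106108e-11.
By linearity: E[X] = C(192, 3)·p³ ≈ 1161280 · 5.3106108e-11 ≈ 0.00006.
Since α = 3/2 > 1, p = c/n^{3/2} = o(1/n) is below the triangle threshold p ~ 1/n. Asymptotically E[X] ~ (c³/6)·n^{3(1−α)} = (1³/6)·n^{-1.5} → 0, so by Markov's inequality G has no triangles w.h.p.

E[X] ≈ 0.00006; in regime p = Θ(1/n^{3/2}) E[X] tends to 0 (below the triangle threshold p ~ 1/n).


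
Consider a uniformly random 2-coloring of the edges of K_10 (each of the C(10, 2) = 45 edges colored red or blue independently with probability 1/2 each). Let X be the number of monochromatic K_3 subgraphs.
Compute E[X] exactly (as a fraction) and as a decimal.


Let X = Σ_S X_S over the C(10, 3) = 120 subsets S of size 3, where X_S = 1 if the K_3 on S is monochromatic.
For a fixed S, the K_3 on S has C(3, 2) = 3 edges. P[all 3 edges red] = (1/2)^3, and likewise for blue, so P[monochromatic] = 2·(1/2)^3 = 2^{1 − 3} = 1/4.
By linearity: E[X] = C(10, 3) · 2^{1 − 3} = 120 · 1/4 = 30.
Numerically: E[X] ≈ 30.0000.

E[X] = C(10,3)·2^(1−C(3,2)) = 30 ≈ 30.0000.


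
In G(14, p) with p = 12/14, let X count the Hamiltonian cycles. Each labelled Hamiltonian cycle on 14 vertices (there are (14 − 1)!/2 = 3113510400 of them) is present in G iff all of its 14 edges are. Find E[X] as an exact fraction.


K_14 has (14 − 1)!/2 = 3113510400 labelled Hamiltonian cycles.
For each such Hamiltonian cycle H, let X_H = 1 if all 14 edges of H are present in G. Then P[X_H = 1] = p^{14} = (6/7)^{14} = 78364164096/678223072849.
By linearity: E[X] = Σ_H E[X_H] = 3113510400 · p^{14} = 3113510400 · 78364164096/678223072849 = 34855377128600371200/96889010407.
Numerically: E[X] ≈ 3.5975e+08.

E[X] = 3113510400 · (6/7)^{14} = 34855377128600371200/96889010407 ≈ 3.5975e+08.


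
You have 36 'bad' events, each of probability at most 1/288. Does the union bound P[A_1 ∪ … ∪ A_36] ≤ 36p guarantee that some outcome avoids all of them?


Union bound: P[∪_{i=1}^{36} A_i] ≤ Σ_i P[A_i] ≤ 36·p = 36·(1/288) = 1/8.
Numerically: 1/8 ≈ 0.125.
Is 1/8 < 1? YES.
Since P[∪ A_i] ≤ 1/8 < 1, the complement has P[∩ A_i^c] ≥ 1 − 1/8 = 7/8 > 0, so some outcome avoids every A_i.

36·p = 1/8 ≈ 0.125; existence CERTIFIED by the union bound.


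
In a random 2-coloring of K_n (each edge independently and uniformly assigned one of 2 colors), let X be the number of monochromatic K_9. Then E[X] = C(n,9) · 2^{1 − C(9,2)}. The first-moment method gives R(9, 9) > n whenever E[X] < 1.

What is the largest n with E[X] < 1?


We need C(n, 9) · 2^{1 − 36} < 1, i.e. C(n, 9) < 2^{36 − 1} = 34359738368.
Check values of n near the boundary:
  n = 64: C(64, 9) = 27540584512; 27540584512 < 34359738368? YES
  n = 65: C(65, 9) = 31966749880; 31966749880 < 34359738368? YES
  n = 66: C(66, 9) = 37014131440; 37014131440 < 34359738368? NO
The largest n with C(n, 9) < 34359738368 is n = 65 (where E[X] = 3995843735/4294967296 ≈ 0.9304). Hence R(9, 9) > 65, i.e. R(9, 9) ≥ 66.

Largest n = 65; hence R(9, 9) > 65.


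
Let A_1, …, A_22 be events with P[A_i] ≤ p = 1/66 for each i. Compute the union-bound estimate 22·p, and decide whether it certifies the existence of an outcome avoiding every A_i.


Union bound: P[∪_{i=1}^{22} A_i] ≤ Σ_i P[A_i] ≤ 22·p = 22·(1/66) = 1/3.
Numerically: 1/3 ≈ 0.33333.
Is 1/3 < 1? YES.
Since P[∪ A_i] ≤ 1/3 < 1, the complement has P[∩ A_i^c] ≥ 1 − 1/3 = 2/3 > 0, so some outcome avoids every A_i.

22·p = 1/3 ≈ 0.33333; existence CERTIFIED by the union bound.


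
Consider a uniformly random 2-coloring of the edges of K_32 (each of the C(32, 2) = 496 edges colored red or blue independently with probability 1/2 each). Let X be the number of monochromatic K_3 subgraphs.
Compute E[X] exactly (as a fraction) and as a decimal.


Let X = Σ_S X_S over the C(32, 3) = 4960 subsets S of size 3, where X_S = 1 if the K_3 on S is monochromatic.
For a fixed S, the K_3 on S has C(3, 2) = 3 edges. P[all 3 edges red] = (1/2)^3, and likewise for blue, so P[monochromatic] = 2·(1/2)^3 = 2^{1 − 3} = 1/4.
By linearity of expectation: E[X] = C(32, 3) · 2^{1 − 3} = 4960 · 1/4 = 1240.
Numerically: E[X] ≈ 1240.000000.

E[X] = C(32,3)·2^(1−C(3,2)) = 1240 ≈ 1240.000000.


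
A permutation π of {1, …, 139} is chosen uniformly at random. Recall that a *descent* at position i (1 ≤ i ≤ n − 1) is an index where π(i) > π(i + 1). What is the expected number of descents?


Write X = Σ X_I over i = 1, …, 138, with X_I the indicator of one descent.
There are 138 indicators.
For each fixed i, the pair (π(i), π(i+1)) is a uniformly random ordered pair of distinct values from {1, …, 139}; by symmetry P[π(i) > π(i+1)] = 1/2.
By linearity: E[X] = 138 · (1/2) = (139 − 1) · (1/2) = 69 ≈ 69.0000.

E[X] = 69 = 69.0000.


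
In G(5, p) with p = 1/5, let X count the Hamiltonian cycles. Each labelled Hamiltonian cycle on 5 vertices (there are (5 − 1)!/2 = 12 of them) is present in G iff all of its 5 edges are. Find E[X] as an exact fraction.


K_5 has (5 − 1)!/2 = 12 labelled Hamiltonian cycles.
For each such Hamiltonian cycle H, let X_H = 1 if all 5 edges of H are present in G. Then P[X_H = 1] = p^{5} = (1/5)^{5} = 1/3125.
Summing the indicators: E[X] = Σ_H E[X_H] = 12 · p^{5} = 12 · 1/3125 = 12/3125.
Numerically: E[X] ≈ 0.00384.

E[X] = 12 · (1/5)^{5} = 12/3125 ≈ 0.00384.


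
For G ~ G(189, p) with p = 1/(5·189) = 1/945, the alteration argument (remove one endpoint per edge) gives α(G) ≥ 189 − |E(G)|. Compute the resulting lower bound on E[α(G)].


E[|E(G)|] = C(189, 2)·p = 17766 · (1/945) = 94/5.
E[α(G)] ≥ n − E[|E(G)|] = 189 − 94/5 = 851/5.
Numerically: ≈ 170.20000.
(This is only a lower bound; the true E[α(G)] may be larger.)

E[α(G)] ≥ 851/5 ≈ 170.20000.


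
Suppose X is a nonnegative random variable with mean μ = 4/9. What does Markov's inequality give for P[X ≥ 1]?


μ = E[X] = 4/9, a = 1.
Markov: P[X ≥ 1] ≤ μ/a = (4/9)/1 = 4/9.
Numerically: ≈ 0.444444.
(Since a = 1 > μ = 0.444444, the bound 4/9 is < 1 and informative.)

P[X ≥ 1] ≤ 4/9 ≈ 0.444444.


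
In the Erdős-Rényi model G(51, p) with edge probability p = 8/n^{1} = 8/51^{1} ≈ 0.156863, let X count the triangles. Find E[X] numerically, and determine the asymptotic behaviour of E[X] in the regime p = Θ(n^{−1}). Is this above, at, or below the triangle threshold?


Number of potential triangles: C(51, 3) = 20825.
Each occurs with probability p³ ≈ (0.156863)³ ≈ 3.85975228e-03.
By linearity: E[X] = C(51, 3)·p³ ≈ 20825 · 3.85975228e-03 ≈ 80.379341.
Here α = 1, so p = 8/n is exactly at the triangle threshold p ~ 1/n. Asymptotically E[X] → c³/6 = 8³/6 = 256/3 ≈ 85.333333, a bounded constant. In this regime the triangle count is asymptotically Poisson(c³/6).

E[X] ≈ 80.379341; in regime p = Θ(1/n^{1}) E[X] stays bounded (at the triangle threshold p ~ 1/n).


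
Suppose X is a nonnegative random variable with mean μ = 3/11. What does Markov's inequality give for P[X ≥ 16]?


μ = E[X] = 3/11, a = 16.
Markov: P[X ≥ 16] ≤ μ/a = (3/11)/16 = 3/176.
Numerically: ≈ 0.017045.
(Since a = 16 > μ = 0.272727, the bound 3/176 is < 1 and informative.)

P[X ≥ 16] ≤ 3/176 ≈ 0.017045.


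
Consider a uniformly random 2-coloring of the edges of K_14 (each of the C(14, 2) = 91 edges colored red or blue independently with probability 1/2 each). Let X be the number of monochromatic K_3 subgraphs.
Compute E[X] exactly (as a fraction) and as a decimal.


Let X = Σ_S X_S over the C(14, 3) = 364 subsets S of size 3, where X_S = 1 if the K_3 on S is monochromatic.
For a fixed S, the K_3 on S has C(3, 2) = 3 edges. P[all 3 edges red] = (1/2)^3, and likewise for blue, so P[monochromatic] = 2·(1/2)^3 = 2^{1 − 3} = 1/4.
By linearity of expectation: E[X] = C(14, 3) · 2^{1 − 3} = 364 · 1/4 = 91.
Numerically: E[X] ≈ 91.0000.

E[X] = C(14,3)·2^(1−C(3,2)) = 91 ≈ 91.0000.


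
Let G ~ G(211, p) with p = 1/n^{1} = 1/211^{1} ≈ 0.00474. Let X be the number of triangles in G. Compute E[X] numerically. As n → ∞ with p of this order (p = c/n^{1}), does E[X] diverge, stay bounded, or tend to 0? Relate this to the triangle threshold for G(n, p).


Number of potential triangles: C(211, 3) = 1543465.
Each occurs with probability p³ ≈ (0.00474)³ ≈ 1.06452e-07.
By linearity: E[X] = C(211, 3)·p³ ≈ 1543465 · 1.06452e-07 ≈ 0.164.
Here α = 1, so p = 1/n is exactly at the triangle threshold p ~ 1/n. Asymptotically E[X] → c³/6 = 1³/6 = 1/6 ≈ 0.167, a bounded constant. In this regime the triangle count is asymptotically Poisson(c³/6).

E[X] ≈ 0.164; in regime p = Θ(1/n^{1}) E[X] stays bounded (at the triangle threshold p ~ 1/n).


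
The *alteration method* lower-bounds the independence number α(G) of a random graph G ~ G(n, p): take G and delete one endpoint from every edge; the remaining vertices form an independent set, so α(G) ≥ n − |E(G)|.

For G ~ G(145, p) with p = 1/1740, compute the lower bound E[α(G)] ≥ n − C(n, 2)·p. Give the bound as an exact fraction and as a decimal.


E[|E(G)|] = C(145, 2)·p = 10440 · (1/1740) = 6.
E[α(G)] ≥ n − E[|E(G)|] = 145 − 6 = 139.
Numerically: ≈ 139.0000.
(This is only a lower bound; the true E[α(G)] may be larger.)

E[α(G)] ≥ 139 ≈ 139.0000.


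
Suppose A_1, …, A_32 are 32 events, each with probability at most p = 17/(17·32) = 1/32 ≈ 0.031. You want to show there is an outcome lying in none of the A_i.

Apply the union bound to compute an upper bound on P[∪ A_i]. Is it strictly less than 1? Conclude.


Union bound: P[∪_{i=1}^{32} A_i] ≤ Σ_i P[A_i] ≤ 32·p = 32·(1/32) = 1.
Numerically: 1 ≈ 1.000.
Is 1 < 1? NO.
Since the bound 1 is ≥ 1, the union bound is uninformative here; it does NOT by itself certify existence.

32·p = 1 ≈ 1.000; existence NOT certified by the union bound.


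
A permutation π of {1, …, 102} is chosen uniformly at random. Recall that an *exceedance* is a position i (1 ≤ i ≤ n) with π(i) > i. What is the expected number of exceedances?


Write X = Σ_{i=1}^{102} X_i, where X_i = 1_{π(i) > i}.
For each fixed i, π(i) is uniform over {1, …, 102} (marginal of a uniform permutation), so P[π(i) > i] = (n − i)/n. Summing: Σ_{i=1}^{102} (n − i)/n = (0 + 1 + … + 101)/102 = 102(102 − 1)/(2·102) = (102 − 1)/2.
Hence E[X] = Σ_{i=1}^{102} (102 − i)/102 = 101/2 ≈ 50.500.

E[X] = 101/2 = 50.500.


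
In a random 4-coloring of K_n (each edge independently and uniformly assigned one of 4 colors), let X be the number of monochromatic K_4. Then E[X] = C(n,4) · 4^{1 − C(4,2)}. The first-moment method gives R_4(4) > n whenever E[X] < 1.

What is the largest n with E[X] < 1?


We need C(n, 4) · 4^{1 − 6} < 1, i.e. C(n, 4) < 4^{6 − 1} = 1024.
Check values of n near the boundary:
  n = 11: C(11, 4) = 330; 330 < 1024? YES
  n = 12: C(12, 4) = 495; 495 < 1024? YES
  n = 13: C(13, 4) = 715; 715 < 1024? YES
  n = 14: C(14, 4) = 1001; 1001 < 1024? YES
  n = 15: C(15, 4) = 1365; 1365 < 1024? NO
  n = 16: C(16, 4) = 1820; 1820 < 1024? NO
The largest n with C(n, 4) < 1024 is n = 14 (where E[X] = 1001/1024 ≈ 0.978). Hence R_4(4) > 14, i.e. R_4(4) ≥ 15.

Largest n = 14; hence R_4(4) > 14.


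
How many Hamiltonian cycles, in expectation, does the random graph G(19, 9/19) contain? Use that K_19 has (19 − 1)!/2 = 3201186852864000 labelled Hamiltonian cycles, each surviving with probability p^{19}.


K_19 has (19 − 1)!/2 = 3201186852864000 labelled Hamiltonian cycles.
For each such Hamiltonian cycle H, let X_H = 1 if all 19 edges of H are present in G. Then P[X_H = 1] = p^{19} = (9/19)^{19} = 1350851717672992089/1978419655660313589123979.
Summing the indicators: E[X] = Σ_H E[X_H] = 3201186852864000 · p^{19} = 3201186852864000 · 1350851717672992089/1978419655660313589123979 = 4324328758783534194876278992896000/1978419655660313589123979.
Numerically: E[X] ≈ 2.19e+09.

E[X] = 3201186852864000 · (9/19)^{19} = 4324328758783534194876278992896000/1978419655660313589123979 ≈ 2.19e+09.


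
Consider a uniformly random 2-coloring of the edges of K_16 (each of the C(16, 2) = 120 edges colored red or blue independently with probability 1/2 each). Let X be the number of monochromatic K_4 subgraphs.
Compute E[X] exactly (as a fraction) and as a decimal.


Let X = Σ_S X_S over the C(16, 4) = 1820 subsets S of size 4, where X_S = 1 if the K_4 on S is monochromatic.
For a fixed S, the K_4 on S has C(4, 2) = 6 edges. P[all 6 edges red] = (1/2)^6, and likewise for blue, so P[monochromatic] = 2·(1/2)^6 = 2^{1 − 6} = 1/32.
Summing: E[X] = C(16, 4) · 2^{1 − 6} = 1820 · 1/32 = 455/8.
Numerically: E[X] ≈ 56.875000.

E[X] = C(16,4)·2^(1−C(4,2)) = 455/8 ≈ 56.875000.


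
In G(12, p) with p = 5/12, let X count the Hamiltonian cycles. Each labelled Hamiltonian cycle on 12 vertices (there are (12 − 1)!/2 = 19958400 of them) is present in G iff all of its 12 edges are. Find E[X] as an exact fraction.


K_12 has (12 − 1)!/2 = 19958400 labelled Hamiltonian cycles.
For each such Hamiltonian cycle H, let X_H = 1 if all 12 edges of H are present in G. Then P[X_H = 1] = p^{12} = (5/12)^{12} = 244140625/8916100448256.
Summing the indicators: E[X] = Σ_H E[X_H] = 19958400 · p^{12} = 19958400 · 244140625/8916100448256 = 469970703125/859963392.
Numerically: E[X] ≈ 547.

E[X] = 19958400 · (5/12)^{12} = 469970703125/859963392 ≈ 547.


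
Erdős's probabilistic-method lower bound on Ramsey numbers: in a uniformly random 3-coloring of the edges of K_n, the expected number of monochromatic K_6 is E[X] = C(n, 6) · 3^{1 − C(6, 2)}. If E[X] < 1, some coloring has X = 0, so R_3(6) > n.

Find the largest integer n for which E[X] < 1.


We need C(n, 6) · 3^{1 − 15} < 1, i.e. C(n, 6) < 3^{15 − 1} = 4782969.
Check values of n near the boundary:
  n = 35: C(35, 6) = 1623160; 1623160 < 4782969? YES
  n = 36: C(36, 6) = 1947792; 1947792 < 4782969? YES
  n = 37: C(37, 6) = 2324784; 2324784 < 4782969? YES
  n = 38: C(38, 6) = 2760681; 2760681 < 4782969? YES
  n = 39: C(39, 6) = 3262623; 3262623 < 4782969? YES
  n = 40: C(40, 6) = 3838380; 3838380 < 4782969? YES
  n = 41: C(41, 6) = 4496388; 4496388 < 4782969? YES
  n = 42: C(42, 6) = 5245786; 5245786 < 4782969? NO
  n = 43: C(43, 6) = 6096454; 6096454 < 4782969? NO
The largest n with C(n, 6) < 4782969 is n = 41 (where E[X] = 1498796/1594323 ≈ 0.9400830). Hence R_3(6) > 41, i.e. R_3(6) ≥ 42.

Largest n = 41; hence R_3(6) > 41.


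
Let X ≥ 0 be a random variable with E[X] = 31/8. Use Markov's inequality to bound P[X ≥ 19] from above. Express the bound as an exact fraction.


μ = E[X] = 31/8, a = 19.
Markov: P[X ≥ 19] ≤ μ/a = (31/8)/19 = 31/152.
Numerically: ≈ 0.204.
(Since a = 19 > μ = 3.875, the bound 31/152 is < 1 and informative.)

P[X ≥ 19] ≤ 31/152 ≈ 0.204.


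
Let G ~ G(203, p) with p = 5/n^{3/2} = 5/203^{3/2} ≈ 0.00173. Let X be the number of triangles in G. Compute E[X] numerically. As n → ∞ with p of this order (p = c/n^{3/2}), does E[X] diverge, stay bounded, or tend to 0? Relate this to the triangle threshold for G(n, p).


Number of potential triangles: C(203, 3) = 1373701.
Each occurs with probability p³ ≈ (0.00173)³ ≈ 5.16628e-09.
By linearity: E[X] = C(203, 3)·p³ ≈ 1373701 · 5.16628e-09 ≈ 0.007.
Since α = 3/2 > 1, p = c/n^{3/2} = o(1/n) is below the triangle threshold p ~ 1/n. Asymptotically E[X] ~ (c³/6)·n^{3(1−α)} = (5³/6)·n^{-1.5} → 0, so by Markov's inequality G has no triangles w.h.p.

E[X] ≈ 0.007; in regime p = Θ(1/n^{3/2}) E[X] tends to 0 (below the triangle threshold p ~ 1/n).


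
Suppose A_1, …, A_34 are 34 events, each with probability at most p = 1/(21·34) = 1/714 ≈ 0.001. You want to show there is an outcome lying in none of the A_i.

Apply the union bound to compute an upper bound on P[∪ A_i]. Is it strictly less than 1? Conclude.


Union bound: P[∪_{i=1}^{34} A_i] ≤ Σ_i P[A_i] ≤ 34·p = 34·(1/714) = 1/21.
Numerically: 1/21 ≈ 0.048.
Is 1/21 < 1? YES.
Since P[∪ A_i] ≤ 1/21 < 1, the complement has P[∩ A_i^c] ≥ 1 − 1/21 = 20/21 > 0, so some outcome avoids every A_i.

34·p = 1/21 ≈ 0.048; existence CERTIFIED by the union bound.


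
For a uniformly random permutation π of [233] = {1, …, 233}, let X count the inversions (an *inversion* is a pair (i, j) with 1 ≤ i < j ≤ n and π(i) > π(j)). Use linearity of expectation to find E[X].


Write X = Σ X_I over the C(233, 2) = 27028 pairs i < j, with X_I the indicator of one inversion.
There are 27028 indicators.
For each fixed pair i < j, the values π(i) and π(j) are two distinct elements of {1, …, 233} in uniformly random order; by symmetry P[π(i) > π(j)] = 1/2.
By linearity: E[X] = 27028 · (1/2) = C(233, 2) · (1/2) = 27028/2 = 13514 ≈ 13514.000.

E[X] = 13514 = 13514.000.


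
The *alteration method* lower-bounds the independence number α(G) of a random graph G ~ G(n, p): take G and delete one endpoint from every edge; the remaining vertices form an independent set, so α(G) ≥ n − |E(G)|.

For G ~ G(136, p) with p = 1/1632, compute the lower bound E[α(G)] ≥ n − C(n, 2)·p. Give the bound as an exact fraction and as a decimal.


E[|E(G)|] = C(136, 2)·p = 9180 · (1/1632) = 45/8.
E[α(G)] ≥ n − E[|E(G)|] = 136 − 45/8 = 1043/8.
Numerically: ≈ 130.375000.
(This is only a lower bound; the true E[α(G)] may be larger.)

E[α(G)] ≥ 1043/8 ≈ 130.375000.


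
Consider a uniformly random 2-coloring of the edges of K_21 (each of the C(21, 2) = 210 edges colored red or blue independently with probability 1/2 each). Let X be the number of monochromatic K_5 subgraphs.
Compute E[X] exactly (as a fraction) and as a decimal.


Let X = Σ_S X_S over the C(21, 5) = 20349 subsets S of size 5, where X_S = 1 if the K_5 on S is monochromatic.
For a fixed S, the K_5 on S has C(5, 2) = 10 edges. P[all 10 edges red] = (1/2)^10, and likewise for blue, so P[monochromatic] = 2·(1/2)^10 = 2^{1 − 10} = 1/512.
By linearity of expectation: E[X] = C(21, 5) · 2^{1 − 10} = 20349 · 1/512 = 20349/512.
Numerically: E[X] ≈ 39.7441.

E[X] = C(21,5)·2^(1−C(5,2)) = 20349/512 ≈ 39.7441.


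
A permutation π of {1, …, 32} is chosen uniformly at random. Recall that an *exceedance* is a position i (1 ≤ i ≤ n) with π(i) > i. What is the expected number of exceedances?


Write X = Σ_{i=1}^{32} X_i, where X_i = 1_{π(i) > i}.
For each fixed i, π(i) is uniform over {1, …, 32} (marginal of a uniform permutation), so P[π(i) > i] = (n − i)/n. Summing: Σ_{i=1}^{32} (n − i)/n = (0 + 1 + … + 31)/32 = 32(32 − 1)/(2·32) = (32 − 1)/2.
Hence E[X] = Σ_{i=1}^{32} (32 − i)/32 = 31/2 ≈ 15.500.

E[X] = 31/2 = 15.500.


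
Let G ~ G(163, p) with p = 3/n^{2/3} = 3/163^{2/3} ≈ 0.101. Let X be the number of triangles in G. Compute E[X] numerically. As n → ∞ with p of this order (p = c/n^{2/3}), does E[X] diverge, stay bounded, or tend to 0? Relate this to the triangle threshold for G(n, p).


Number of potential triangles: C(163, 3) = 708561.
Each occurs with probability p³ ≈ (0.101)³ ≈ 1.01622e-03.
By linearity: E[X] = C(163, 3)·p³ ≈ 708561 · 1.01622e-03 ≈ 720.055.
Since α = 2/3 < 1, p = c/n^{2/3} ≫ 1/n is above the triangle threshold p ~ 1/n. Asymptotically E[X] ~ (c³/6)·n^{3(1−α)} = (3³/6)·n^{1} → ∞; triangles are abundant w.h.p.

E[X] ≈ 720.055; in regime p = Θ(1/n^{2/3}) E[X] diverges (above the triangle threshold p ~ 1/n).


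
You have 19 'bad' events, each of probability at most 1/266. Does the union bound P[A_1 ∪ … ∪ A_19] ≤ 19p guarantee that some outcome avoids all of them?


Union bound: P[∪_{i=1}^{19} A_i] ≤ Σ_i P[A_i] ≤ 19·p = 19·(1/266) = 1/14.
Numerically: 1/14 ≈ 0.0714286.
Is 1/14 < 1? YES.
Since P[∪ A_i] ≤ 1/14 < 1, the complement has P[∩ A_i^c] ≥ 1 − 1/14 = 13/14 > 0, so some outcome avoids every A_i.

19·p = 1/14 ≈ 0.0714286; existence CERTIFIED by the union bound.


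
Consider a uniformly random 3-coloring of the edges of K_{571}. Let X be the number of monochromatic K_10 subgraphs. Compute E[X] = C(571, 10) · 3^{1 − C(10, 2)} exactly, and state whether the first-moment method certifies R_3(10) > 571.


E[X] = C(571, 10) · 3^{1 − 45} = 937951290893172842001 · 3^{−44} = 937951290893172842001/984770902183611232881.
As a reduced fraction: E[X] = 104216810099241426889/109418989131512359209 ≈ 0.95246.
Is E[X] < 1? YES.
Since E[X] < 1, there exists a 3-coloring of K_{571} with no monochromatic K_10; hence R_3(10) > 571.

E[X] = 104216810099241426889/109418989131512359209 ≈ 0.95246; E[X] < 1, so R_3(10) > 571.


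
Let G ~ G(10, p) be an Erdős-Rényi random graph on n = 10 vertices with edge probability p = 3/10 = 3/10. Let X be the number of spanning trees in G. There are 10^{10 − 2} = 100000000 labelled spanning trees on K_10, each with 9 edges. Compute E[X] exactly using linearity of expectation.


K_10 has 10^{10 − 2} = 100000000 labelled spanning trees.
For each such spanning tree H, let X_H = 1 if all 9 edges of H are present in G. Then P[X_H = 1] = p^{9} = (3/10)^{9} = 19683/1000000000.
Summing the indicators: E[X] = Σ_H E[X_H] = 100000000 · p^{9} = 100000000 · 19683/1000000000 = 19683/10.
Numerically: E[X] ≈ 1968.3.

E[X] = 100000000 · (3/10)^{9} = 19683/10 ≈ 1968.3.


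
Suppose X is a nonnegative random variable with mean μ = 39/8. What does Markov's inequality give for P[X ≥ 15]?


μ = E[X] = 39/8, a = 15.
Markov: P[X ≥ 15] ≤ μ/a = (39/8)/15 = 13/40.
Numerically: ≈ 0.3250.
(Since a = 15 > μ = 4.8750, the bound 13/40 is < 1 and informative.)

P[X ≥ 15] ≤ 13/40 ≈ 0.3250.


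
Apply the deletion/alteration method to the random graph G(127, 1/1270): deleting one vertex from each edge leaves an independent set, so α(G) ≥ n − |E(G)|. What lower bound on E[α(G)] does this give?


E[|E(G)|] = C(127, 2)·p = 8001 · (1/1270) = 63/10.
E[α(G)] ≥ n − E[|E(G)|] = 127 − 63/10 = 1207/10.
Numerically: ≈ 120.700000.
(This is only a lower bound; the true E[α(G)] may be larger.)

E[α(G)] ≥ 1207/10 ≈ 120.700000.


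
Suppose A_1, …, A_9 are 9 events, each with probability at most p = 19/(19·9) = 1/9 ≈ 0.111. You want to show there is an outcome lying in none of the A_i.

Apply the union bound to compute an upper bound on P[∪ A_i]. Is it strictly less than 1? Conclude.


Union bound: P[∪_{i=1}^{9} A_i] ≤ Σ_i P[A_i] ≤ 9·p = 9·(1/9) = 1.
Numerically: 1 ≈ 1.000.
Is 1 < 1? NO.
Since the bound 1 is ≥ 1, the union bound is uninformative here; it does NOT by itself certify existence.

9·p = 1 ≈ 1.000; existence NOT certified by the union bound.


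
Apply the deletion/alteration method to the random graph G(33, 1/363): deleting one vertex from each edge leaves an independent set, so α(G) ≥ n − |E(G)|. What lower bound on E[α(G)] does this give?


E[|E(G)|] = C(33, 2)·p = 528 · (1/363) = 16/11.
E[α(G)] ≥ n − E[|E(G)|] = 33 − 16/11 = 347/11.
Numerically: ≈ 31.54545.
(This is only a lower bound; the true E[α(G)] may be larger.)

E[α(G)] ≥ 347/11 ≈ 31.54545.


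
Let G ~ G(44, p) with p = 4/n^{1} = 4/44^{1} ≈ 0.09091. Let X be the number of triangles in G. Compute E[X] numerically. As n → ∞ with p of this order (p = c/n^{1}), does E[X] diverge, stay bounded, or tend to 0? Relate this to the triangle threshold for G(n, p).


Number of potential triangles: C(44, 3) = 13244.
Each occurs with probability p³ ≈ (0.09091)³ ≈ 7.513148e-04.
By linearity: E[X] = C(44, 3)·p³ ≈ 13244 · 7.513148e-04 ≈ 9.9504.
Here α = 1, so p = 4/n is exactly at the triangle threshold p ~ 1/n. Asymptotically E[X] → c³/6 = 4³/6 = 32/3 ≈ 10.6667, a bounded constant. In this regime the triangle count is asymptotically Poisson(c³/6).

E[X] ≈ 9.9504; in regime p = Θ(1/n^{1}) E[X] stays bounded (at the triangle threshold p ~ 1/n).


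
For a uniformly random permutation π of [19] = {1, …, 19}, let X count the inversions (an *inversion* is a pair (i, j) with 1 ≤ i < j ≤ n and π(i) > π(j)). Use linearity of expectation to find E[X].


Write X = Σ X_I over the C(19, 2) = 171 pairs i < j, with X_I the indicator of one inversion.
There are 171 indicators.
For each fixed pair i < j, the values π(i) and π(j) are two distinct elements of {1, …, 19} in uniformly random order; by symmetry P[π(i) > π(j)] = 1/2.
By linearity: E[X] = 171 · (1/2) = C(19, 2) · (1/2) = 171/2 = 171/2 ≈ 85.5000.

E[X] = 171/2 = 85.5000.


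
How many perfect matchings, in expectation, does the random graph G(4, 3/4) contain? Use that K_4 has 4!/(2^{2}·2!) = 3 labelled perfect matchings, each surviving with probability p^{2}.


K_4 has 4!/(2^{2}·2!) = 3 labelled perfect matchings.
For each such perfect matching H, let X_H = 1 if all 2 edges of H are present in G. Then P[X_H = 1] = p^{2} = (3/4)^{2} = 9/16.
Summing the indicators: E[X] = Σ_H E[X_H] = 3 · p^{2} = 3 · 9/16 = 27/16.
Numerically: E[X] ≈ 1.6875.

E[X] = 3 · (3/4)^{2} = 27/16 ≈ 1.6875.


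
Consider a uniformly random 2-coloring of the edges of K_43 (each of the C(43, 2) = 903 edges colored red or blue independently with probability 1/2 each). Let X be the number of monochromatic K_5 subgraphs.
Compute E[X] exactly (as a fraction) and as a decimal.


Let X = Σ_S X_S over the C(43, 5) = 962598 subsets S of size 5, where X_S = 1 if the K_5 on S is monochromatic.
For a fixed S, the K_5 on S has C(5, 2) = 10 edges. P[all 10 edges red] = (1/2)^10, and likewise for blue, so P[monochromatic] = 2·(1/2)^10 = 2^{1 − 10} = 1/512.
By linearity of expectation: E[X] = C(43, 5) · 2^{1 − 10} = 962598 · 1/512 = 481299/256.
Numerically: E[X] ≈ 1880.074219.

E[X] = C(43,5)·2^(1−C(5,2)) = 481299/256 ≈ 1880.074219.


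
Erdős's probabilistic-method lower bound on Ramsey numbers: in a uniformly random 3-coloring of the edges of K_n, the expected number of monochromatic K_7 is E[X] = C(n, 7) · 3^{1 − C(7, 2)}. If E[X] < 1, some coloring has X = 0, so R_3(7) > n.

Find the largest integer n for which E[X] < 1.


We need C(n, 7) · 3^{1 − 21} < 1, i.e. C(n, 7) < 3^{21 − 1} = 3486784401.
Check values of n near the boundary:
  n = 75: C(75, 7) = 1984829850; 1984829850 < 3486784401? YES
  n = 76: C(76, 7) = 2186189400; 2186189400 < 3486784401? YES
  n = 77: C(77, 7) = 2404808340; 2404808340 < 3486784401? YES
  n = 78: C(78, 7) = 2641902120; 2641902120 < 3486784401? YES
  n = 79: C(79, 7) = 2898753715; 2898753715 < 3486784401? YES
  n = 80: C(80, 7) = 3176716400; 3176716400 < 3486784401? YES
  n = 81: C(81, 7) = 3477216600; 3477216600 < 3486784401? YES
  n = 82: C(82, 7) = 3801756816; 3801756816 < 3486784401? NO
  n = 83: C(83, 7) = 4151918628; 4151918628 < 3486784401? NO
  n = 84: C(84, 7) = 4529365776; 4529365776 < 3486784401? NO
The largest n with C(n, 7) < 3486784401 is n = 81 (where E[X] = 42928600/43046721 ≈ 0.997). Hence R_3(7) > 81, i.e. R_3(7) ≥ 82.

Largest n = 81; hence R_3(7) > 81.


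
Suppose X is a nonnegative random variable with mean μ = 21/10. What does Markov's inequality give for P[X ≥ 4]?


μ = E[X] = 21/10, a = 4.
Markov: P[X ≥ 4] ≤ μ/a = (21/10)/4 = 21/40.
Numerically: ≈ 0.52500.
(Since a = 4 > μ = 2.10000, the bound 21/40 is < 1 and informative.)

P[X ≥ 4] ≤ 21/40 ≈ 0.52500.


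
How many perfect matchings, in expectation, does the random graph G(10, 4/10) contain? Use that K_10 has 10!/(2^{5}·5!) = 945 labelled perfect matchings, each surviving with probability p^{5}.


K_10 has 10!/(2^{5}·5!) = 945 labelled perfect matchings.
For each such perfect matching H, let X_H = 1 if all 5 edges of H are present in G. Then P[X_H = 1] = p^{5} = (2/5)^{5} = 32/3125.
By linearity: E[X] = Σ_H E[X_H] = 945 · p^{5} = 945 · 32/3125 = 6048/625.
Numerically: E[X] ≈ 9.677.

E[X] = 945 · (2/5)^{5} = 6048/625 ≈ 9.677.


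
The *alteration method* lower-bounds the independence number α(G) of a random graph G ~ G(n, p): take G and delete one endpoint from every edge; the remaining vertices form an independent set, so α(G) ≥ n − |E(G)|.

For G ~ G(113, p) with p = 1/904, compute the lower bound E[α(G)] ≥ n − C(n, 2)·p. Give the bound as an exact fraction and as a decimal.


E[|E(G)|] = C(113, 2)·p = 6328 · (1/904) = 7.
E[α(G)] ≥ n − E[|E(G)|] = 113 − 7 = 106.
Numerically: ≈ 106.0000.
(This is only a lower bound; the true E[α(G)] may be larger.)

E[α(G)] ≥ 106 ≈ 106.0000.


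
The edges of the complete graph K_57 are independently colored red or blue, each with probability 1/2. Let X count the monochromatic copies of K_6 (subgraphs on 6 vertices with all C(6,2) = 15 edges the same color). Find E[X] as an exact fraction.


Let X = Σ_S X_S over the C(57, 6) = 36288252 subsets S of size 6, where X_S = 1 if the K_6 on S is monochromatic.
For a fixed S, the K_6 on S has C(6, 2) = 15 edges. P[all 15 edges red] = (1/2)^15, and likewise for blue, so P[monochromatic] = 2·(1/2)^15 = 2^{1 − 15} = 1/16384.
By linearity: E[X] = C(57, 6) · 2^{1 − 15} = 36288252 · 1/16384 = 9072063/4096.
Numerically: E[X] ≈ 2214.8591.

E[X] = C(57,6)·2^(1−C(6,2)) = 9072063/4096 ≈ 2214.8591.


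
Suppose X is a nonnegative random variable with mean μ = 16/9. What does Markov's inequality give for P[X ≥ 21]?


μ = E[X] = 16/9, a = 21.
Markov: P[X ≥ 21] ≤ μ/a = (16/9)/21 = 16/189.
Numerically: ≈ 0.0847.
(Since a = 21 > μ = 1.7778, the bound 16/189 is < 1 and informative.)

P[X ≥ 21] ≤ 16/189 ≈ 0.0847.


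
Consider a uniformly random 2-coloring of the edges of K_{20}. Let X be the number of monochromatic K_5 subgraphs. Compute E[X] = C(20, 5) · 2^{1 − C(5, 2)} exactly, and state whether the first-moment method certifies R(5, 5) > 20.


E[X] = C(20, 5) · 2^{1 − 10} = 15504 · 2^{−9} = 15504/512.
As a reduced fraction: E[X] = 969/32 ≈ 30.2812500.
Is E[X] < 1? NO.
Since E[X] ≥ 1, the first-moment bound is inconclusive at n = 20; it does NOT by itself certify R(5, 5) > 20.

E[X] = 969/32 ≈ 30.2812500; E[X] ≥ 1; first-moment method inconclusive here.


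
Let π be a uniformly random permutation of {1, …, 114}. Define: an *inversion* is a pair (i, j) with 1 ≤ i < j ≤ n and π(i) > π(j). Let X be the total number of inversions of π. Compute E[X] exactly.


Write X = Σ X_I over the C(114, 2) = 6441 pairs i < j, with X_I the indicator of one inversion.
There are 6441 indicators.
For each fixed pair i < j, the values π(i) and π(j) are two distinct elements of {1, …, 114} in uniformly random order; by symmetry P[π(i) > π(j)] = 1/2.
By linearity: E[X] = 6441 · (1/2) = C(114, 2) · (1/2) = 6441/2 = 6441/2 ≈ 3220.500.

E[X] = 6441/2 = 3220.500.


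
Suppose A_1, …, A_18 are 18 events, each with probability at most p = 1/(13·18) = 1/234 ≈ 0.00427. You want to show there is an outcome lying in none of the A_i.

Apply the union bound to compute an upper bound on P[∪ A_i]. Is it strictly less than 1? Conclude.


Union bound: P[∪_{i=1}^{18} A_i] ≤ Σ_i P[A_i] ≤ 18·p = 18·(1/234) = 1/13.
Numerically: 1/13 ≈ 0.07692.
Is 1/13 < 1? YES.
Since P[∪ A_i] ≤ 1/13 < 1, the complement has P[∩ A_i^c] ≥ 1 − 1/13 = 12/13 > 0, so some outcome avoids every A_i.

18·p = 1/13 ≈ 0.07692; existence CERTIFIED by the union bound.


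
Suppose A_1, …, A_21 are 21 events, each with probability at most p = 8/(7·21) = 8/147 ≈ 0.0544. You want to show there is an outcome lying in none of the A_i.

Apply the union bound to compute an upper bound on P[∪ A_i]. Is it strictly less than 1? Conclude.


Union bound: P[∪_{i=1}^{21} A_i] ≤ Σ_i P[A_i] ≤ 21·p = 21·(8/147) = 8/7.
Numerically: 8/7 ≈ 1.1429.
Is 8/7 < 1? NO.
Since the bound 8/7 is ≥ 1, the union bound is uninformative here; it does NOT by itself certify existence.

21·p = 8/7 ≈ 1.1429; existence NOT certified by the union bound.
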